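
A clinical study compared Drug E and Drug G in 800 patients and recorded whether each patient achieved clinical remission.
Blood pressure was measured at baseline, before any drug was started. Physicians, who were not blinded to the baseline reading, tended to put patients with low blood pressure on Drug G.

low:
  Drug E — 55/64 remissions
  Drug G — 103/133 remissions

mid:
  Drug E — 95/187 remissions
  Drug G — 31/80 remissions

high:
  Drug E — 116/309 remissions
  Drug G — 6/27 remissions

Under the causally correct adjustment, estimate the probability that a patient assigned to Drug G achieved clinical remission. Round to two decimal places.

Blood pressure is set before the drug has any effect — it is not caused by the drug — and it independently drives the outcome. That makes it a confounder, so the causal comparison is within blood pressure levels.
Standardising Drug G to the population blood pressure mix: 0.246·103/133 + 0.334·31/80 + 0.420·6/27 = 0.413.

0.41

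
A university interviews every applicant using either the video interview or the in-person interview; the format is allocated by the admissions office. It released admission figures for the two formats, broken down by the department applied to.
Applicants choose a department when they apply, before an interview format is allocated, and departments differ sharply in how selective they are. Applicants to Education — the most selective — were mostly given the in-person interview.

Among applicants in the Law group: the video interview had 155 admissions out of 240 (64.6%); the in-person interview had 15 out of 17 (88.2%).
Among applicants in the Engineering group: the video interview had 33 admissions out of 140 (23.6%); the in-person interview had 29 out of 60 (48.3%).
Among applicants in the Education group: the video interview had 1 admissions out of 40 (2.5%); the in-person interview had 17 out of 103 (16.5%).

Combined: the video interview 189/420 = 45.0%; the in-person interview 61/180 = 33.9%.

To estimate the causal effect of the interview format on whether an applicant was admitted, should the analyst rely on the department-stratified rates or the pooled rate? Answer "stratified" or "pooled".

The imbalance in department arose from how applicants were allocated, not from anything the interview format did; and department independently affects the outcome. The pooled gap is confounded — condition on department.
Within each level — Law: 64.6% vs 88.2%; Engineering: 23.6% vs 48.3%; Education: 2.5% vs 16.5% — the in-person interview is higher every time.

stratified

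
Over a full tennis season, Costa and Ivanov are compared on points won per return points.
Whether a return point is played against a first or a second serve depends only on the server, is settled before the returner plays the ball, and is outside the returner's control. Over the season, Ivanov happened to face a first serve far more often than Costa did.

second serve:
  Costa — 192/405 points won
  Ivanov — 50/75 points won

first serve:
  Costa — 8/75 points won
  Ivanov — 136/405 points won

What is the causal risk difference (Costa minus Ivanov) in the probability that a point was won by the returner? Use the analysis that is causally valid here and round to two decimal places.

The imbalance in serve type arose from how return points were allocated, not from anything the player did; and serve type independently affects the outcome. The pooled gap is confounded — condition on serve type.
Adjusting over the population distribution of serve type: 0.500·(0.474−0.667) + 0.500·(0.107−0.336) = -0.211.

-0.21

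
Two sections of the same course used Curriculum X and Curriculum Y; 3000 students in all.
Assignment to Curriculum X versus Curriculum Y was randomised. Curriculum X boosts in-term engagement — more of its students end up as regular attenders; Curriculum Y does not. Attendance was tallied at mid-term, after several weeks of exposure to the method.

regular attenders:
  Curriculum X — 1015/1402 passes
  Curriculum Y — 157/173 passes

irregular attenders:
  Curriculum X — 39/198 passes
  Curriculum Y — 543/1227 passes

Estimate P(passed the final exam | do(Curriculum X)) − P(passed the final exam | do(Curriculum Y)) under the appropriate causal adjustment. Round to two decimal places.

+0.16

Because the teaching method influences mid-term attendance, mid-term attendance is a post-treatment mediator, not a confounder. Stratifying on it would bias the estimate; the causal effect is the crude pooled difference.
The causal difference is the pooled difference: 0.659 − 0.500 = +0.159.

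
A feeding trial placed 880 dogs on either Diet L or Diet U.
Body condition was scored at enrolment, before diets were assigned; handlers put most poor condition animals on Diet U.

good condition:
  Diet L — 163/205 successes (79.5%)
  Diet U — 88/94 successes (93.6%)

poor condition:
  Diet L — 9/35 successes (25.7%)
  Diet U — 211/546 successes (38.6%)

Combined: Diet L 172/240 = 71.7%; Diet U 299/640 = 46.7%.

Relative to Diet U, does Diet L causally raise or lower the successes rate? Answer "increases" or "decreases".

Nothing the diet does changes starting body condition; the imbalance is an allocation artefact. With starting body condition also predicting the outcome, the pooled figure is confounded, and the within-stratum comparison is the causal one.
Within each level — good condition: 79.5% vs 93.6%; poor condition: 25.7% vs 38.6% — Diet U is higher every time.

decreases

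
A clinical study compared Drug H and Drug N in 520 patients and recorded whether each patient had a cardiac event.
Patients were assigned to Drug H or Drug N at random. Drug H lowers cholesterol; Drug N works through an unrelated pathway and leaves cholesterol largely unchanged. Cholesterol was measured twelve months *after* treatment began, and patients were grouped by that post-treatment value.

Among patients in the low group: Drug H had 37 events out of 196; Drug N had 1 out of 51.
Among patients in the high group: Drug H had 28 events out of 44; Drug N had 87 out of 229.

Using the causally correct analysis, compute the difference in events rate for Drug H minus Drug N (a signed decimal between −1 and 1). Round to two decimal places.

Stratifying would compare drugs among patients the drugs themselves sorted into cholesterol groups — a form of selection on an intermediate. The unconditioned pooled rates give the total causal effect.
The causal difference is the pooled difference: 0.271 − 0.314 = -0.043.

-0.04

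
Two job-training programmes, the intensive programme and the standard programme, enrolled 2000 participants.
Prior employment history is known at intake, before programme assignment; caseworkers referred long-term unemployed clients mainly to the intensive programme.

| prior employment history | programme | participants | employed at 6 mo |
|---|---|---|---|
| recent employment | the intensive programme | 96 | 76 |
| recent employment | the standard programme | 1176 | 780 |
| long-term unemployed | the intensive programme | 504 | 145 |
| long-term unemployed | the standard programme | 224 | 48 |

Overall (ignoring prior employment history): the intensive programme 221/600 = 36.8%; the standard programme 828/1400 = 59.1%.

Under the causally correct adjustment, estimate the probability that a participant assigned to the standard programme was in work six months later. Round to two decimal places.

Within every prior employment history level the intensive programme has the higher rate, yet pooled the standard programme does — Simpson's reversal.
Since prior employment history is a pre-existing factor (not a product of the programme) and it affects the outcome on its own, it is a confounder. The stratified rates, not the pooled rate, identify the causal effect.
Standardising the standard programme to the population prior employment history mix: 0.636·780/1176 + 0.364·48/224 = 0.500.

0.50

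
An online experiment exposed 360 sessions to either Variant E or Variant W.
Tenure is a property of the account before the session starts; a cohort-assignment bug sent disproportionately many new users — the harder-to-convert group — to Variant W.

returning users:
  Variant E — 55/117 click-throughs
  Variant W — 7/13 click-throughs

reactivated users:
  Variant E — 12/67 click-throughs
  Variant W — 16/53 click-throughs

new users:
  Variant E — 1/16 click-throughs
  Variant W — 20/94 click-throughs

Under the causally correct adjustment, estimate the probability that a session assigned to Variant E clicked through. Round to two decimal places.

Variant W is higher inside every user tenure stratum but Variant E is higher in aggregate. Whether to stratify depends on how user tenure relates to the variant.
Here user tenure is a common cause — it drives both which variant a case falls under and the outcome. The crude comparison mixes populations; the stratum-specific rates are the causally relevant ones.
Standardising Variant E to the population user tenure mix: 0.361·55/117 + 0.333·12/67 + 0.306·1/16 = 0.249.

0.25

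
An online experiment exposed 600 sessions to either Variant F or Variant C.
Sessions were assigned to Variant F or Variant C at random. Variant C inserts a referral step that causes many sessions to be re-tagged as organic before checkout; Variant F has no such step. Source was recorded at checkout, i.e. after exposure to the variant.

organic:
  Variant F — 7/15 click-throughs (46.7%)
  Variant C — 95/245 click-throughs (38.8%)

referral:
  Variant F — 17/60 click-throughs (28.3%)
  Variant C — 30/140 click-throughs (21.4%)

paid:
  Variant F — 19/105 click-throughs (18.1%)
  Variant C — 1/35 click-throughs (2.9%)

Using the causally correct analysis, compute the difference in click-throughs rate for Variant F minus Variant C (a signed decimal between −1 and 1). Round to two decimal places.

-0.06

Variant F is higher inside every traffic source stratum but Variant C is higher in aggregate. Whether to stratify depends on how traffic source relates to the variant.
Stratifying would compare variants among sessions the variants themselves sorted into traffic source groups — a form of selection on an intermediate. The unconditioned pooled rates give the total causal effect.
The causal difference is the pooled difference: 0.239 − 0.300 = -0.061.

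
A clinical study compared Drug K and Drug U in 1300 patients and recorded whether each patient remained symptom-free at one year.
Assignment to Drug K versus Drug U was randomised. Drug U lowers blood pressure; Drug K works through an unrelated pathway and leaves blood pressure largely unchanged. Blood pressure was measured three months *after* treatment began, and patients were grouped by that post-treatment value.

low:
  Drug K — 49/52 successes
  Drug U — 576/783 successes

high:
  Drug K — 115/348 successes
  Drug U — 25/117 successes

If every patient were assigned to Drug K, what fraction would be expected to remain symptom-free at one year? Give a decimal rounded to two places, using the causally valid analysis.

The blood pressure-specific comparison favours Drug K throughout, but the pooled figures favour Drug U. The question is whether to condition on blood pressure.
Blood pressure lies on the pathway drug → blood pressure → outcome, so adjusting for it blocks the indirect effect. For the total causal effect of drug, use the unadjusted pooled rates.
So P(outcome | do(Drug K)) is just the pooled rate for Drug K: 164/400 = 0.410.

0.41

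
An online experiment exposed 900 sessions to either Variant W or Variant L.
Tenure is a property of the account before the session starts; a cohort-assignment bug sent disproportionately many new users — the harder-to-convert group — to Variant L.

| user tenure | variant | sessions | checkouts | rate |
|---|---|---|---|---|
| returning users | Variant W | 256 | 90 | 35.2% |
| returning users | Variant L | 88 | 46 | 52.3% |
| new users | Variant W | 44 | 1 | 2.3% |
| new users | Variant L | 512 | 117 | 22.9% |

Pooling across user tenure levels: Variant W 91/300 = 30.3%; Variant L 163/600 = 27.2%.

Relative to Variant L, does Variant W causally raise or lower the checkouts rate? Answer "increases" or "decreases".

decreases

The imbalance in user tenure arose from how sessions were allocated, not from anything the variant did; and user tenure independently affects the outcome. The pooled gap is confounded — condition on user tenure.
Within each level — returning users: 35.2% vs 52.3%; new users: 2.3% vs 22.9% — Variant L is higher every time.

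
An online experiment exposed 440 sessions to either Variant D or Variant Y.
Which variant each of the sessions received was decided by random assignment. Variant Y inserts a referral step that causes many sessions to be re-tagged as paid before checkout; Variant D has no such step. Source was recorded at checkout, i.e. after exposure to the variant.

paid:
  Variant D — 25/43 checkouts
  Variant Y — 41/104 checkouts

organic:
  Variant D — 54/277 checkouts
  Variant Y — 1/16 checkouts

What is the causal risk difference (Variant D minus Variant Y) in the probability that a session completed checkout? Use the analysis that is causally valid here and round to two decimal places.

The stratified and pooled comparisons disagree (Variant D wins within each traffic source; Variant Y wins overall), so the answer turns on the causal role of traffic source.
Stratifying would compare variants among sessions the variants themselves sorted into traffic source groups — a form of selection on an intermediate. The unconditioned pooled rates give the total causal effect.
The causal difference is the pooled difference: 0.247 − 0.350 = -0.103.

-0.10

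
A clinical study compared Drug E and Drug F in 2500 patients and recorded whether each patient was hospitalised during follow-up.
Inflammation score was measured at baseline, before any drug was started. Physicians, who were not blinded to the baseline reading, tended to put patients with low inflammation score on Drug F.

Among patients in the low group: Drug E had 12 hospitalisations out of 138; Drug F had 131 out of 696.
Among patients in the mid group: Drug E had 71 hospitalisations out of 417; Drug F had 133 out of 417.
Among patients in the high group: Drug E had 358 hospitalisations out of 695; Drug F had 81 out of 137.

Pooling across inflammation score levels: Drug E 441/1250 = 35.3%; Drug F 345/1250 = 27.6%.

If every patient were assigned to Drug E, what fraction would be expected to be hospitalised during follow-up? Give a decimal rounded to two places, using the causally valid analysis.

Inflammation score differs across drugs for reasons unrelated to any effect of the drug itself, and it separately predicts the outcome — a classic confounder. We must compare within inflammation score levels.
Standardising Drug E to the population inflammation score mix: 0.334·12/138 + 0.334·71/417 + 0.333·358/695 = 0.257.

0.26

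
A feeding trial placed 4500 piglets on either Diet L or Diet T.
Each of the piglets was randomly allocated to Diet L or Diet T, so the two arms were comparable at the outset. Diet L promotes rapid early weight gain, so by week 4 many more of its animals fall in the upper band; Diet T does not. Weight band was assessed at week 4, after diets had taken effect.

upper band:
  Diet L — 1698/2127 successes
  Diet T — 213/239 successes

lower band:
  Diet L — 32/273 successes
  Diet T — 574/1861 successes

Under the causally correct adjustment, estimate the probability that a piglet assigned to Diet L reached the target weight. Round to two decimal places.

The stratified and pooled comparisons disagree (Diet T wins within each week-4 weight band; Diet L wins overall), so the answer turns on the causal role of week-4 weight band.
Because the diet influences week-4 weight band, week-4 weight band is a post-treatment mediator, not a confounder. Stratifying on it would bias the estimate; the causal effect is the crude pooled difference.
So P(outcome | do(Diet L)) is just the pooled rate for Diet L: 1730/2400 = 0.721.

0.72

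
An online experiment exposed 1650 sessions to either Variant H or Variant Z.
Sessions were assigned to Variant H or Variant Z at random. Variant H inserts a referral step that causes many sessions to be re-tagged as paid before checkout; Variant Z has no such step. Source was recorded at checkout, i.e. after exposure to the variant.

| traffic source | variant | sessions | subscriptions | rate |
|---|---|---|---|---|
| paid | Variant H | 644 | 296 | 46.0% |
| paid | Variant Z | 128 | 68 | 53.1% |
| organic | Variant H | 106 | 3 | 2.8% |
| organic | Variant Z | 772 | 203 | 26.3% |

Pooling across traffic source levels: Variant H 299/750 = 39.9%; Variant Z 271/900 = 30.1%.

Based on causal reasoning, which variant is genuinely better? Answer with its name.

Variant H

Stratifying would compare variants among sessions the variants themselves sorted into traffic source groups — a form of selection on an intermediate. The unconditioned pooled rates give the total causal effect.
Pooled: Variant H 39.9% vs Variant Z 30.1%; Variant H is higher overall.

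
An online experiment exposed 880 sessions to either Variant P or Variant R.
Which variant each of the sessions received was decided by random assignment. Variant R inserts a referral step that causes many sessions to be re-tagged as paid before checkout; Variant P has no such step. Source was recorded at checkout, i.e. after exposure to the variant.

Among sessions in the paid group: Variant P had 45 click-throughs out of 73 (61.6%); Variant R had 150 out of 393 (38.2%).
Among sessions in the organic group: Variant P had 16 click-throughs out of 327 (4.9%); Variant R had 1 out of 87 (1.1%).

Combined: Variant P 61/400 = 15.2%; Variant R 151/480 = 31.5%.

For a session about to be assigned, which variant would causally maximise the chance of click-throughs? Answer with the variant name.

Within every traffic source level Variant P has the higher rate, yet pooled Variant R does — Simpson's reversal.
The distribution of traffic source is itself part of what the variant does — it is an intermediate outcome. Holding it fixed would remove that part of the effect; the total effect is the pooled difference.
Pooled: Variant P 15.2% vs Variant R 31.5%; Variant R is higher overall.

Variant R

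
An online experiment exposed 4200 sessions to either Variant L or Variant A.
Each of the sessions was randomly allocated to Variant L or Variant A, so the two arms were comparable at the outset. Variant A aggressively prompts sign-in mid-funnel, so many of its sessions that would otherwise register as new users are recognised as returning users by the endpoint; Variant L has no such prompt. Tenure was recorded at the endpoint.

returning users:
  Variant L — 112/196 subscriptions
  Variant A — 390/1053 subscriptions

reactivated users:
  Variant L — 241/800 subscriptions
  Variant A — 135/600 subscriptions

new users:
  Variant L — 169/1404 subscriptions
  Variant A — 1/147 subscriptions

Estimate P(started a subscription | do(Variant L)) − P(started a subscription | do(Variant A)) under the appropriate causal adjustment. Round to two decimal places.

The stratified and pooled comparisons disagree (Variant L wins within each user tenure; Variant A wins overall), so the answer turns on the causal role of user tenure.
The distribution of user tenure is itself part of what the variant does — it is an intermediate outcome. Holding it fixed would remove that part of the effect; the total effect is the pooled difference.
The causal difference is the pooled difference: 0.217 − 0.292 = -0.075.

-0.07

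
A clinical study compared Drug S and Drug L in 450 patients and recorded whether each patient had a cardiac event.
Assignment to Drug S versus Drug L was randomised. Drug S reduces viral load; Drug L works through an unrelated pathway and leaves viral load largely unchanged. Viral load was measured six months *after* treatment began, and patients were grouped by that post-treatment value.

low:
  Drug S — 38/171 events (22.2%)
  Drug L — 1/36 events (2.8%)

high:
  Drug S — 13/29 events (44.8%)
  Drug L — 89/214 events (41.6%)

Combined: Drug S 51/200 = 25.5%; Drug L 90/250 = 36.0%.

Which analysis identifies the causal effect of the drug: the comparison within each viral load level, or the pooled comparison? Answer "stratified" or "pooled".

Drug L is lower inside every viral load stratum but Drug S is lower in aggregate. Whether to stratify depends on how viral load relates to the drug.
Stratifying would compare drugs among patients the drugs themselves sorted into viral load groups — a form of selection on an intermediate. The unconditioned pooled rates give the total causal effect.
Pooled: Drug S 25.5% vs Drug L 36.0%; Drug S is lower overall.

pooled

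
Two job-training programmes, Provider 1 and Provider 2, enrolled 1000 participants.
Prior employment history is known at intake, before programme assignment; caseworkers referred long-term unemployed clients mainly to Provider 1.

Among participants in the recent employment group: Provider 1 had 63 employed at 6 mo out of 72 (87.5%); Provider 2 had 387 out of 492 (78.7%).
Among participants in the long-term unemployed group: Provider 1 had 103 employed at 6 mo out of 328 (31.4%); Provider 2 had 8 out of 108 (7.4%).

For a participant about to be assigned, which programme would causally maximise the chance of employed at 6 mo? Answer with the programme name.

Nothing the programme does changes prior employment history; the imbalance is an allocation artefact. With prior employment history also predicting the outcome, the pooled figure is confounded, and the within-stratum comparison is the causal one.
Within each level — recent employment: 87.5% vs 78.7%; long-term unemployed: 31.4% vs 7.4% — Provider 1 is higher every time.

Provider 1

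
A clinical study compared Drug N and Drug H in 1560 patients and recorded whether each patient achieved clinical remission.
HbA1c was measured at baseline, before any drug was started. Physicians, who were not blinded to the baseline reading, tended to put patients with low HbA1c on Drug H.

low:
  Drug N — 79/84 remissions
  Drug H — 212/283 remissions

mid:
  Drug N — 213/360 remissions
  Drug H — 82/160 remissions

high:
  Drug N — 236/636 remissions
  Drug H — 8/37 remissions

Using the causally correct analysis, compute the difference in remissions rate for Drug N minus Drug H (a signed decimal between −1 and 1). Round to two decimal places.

HbA1c differs across drugs for reasons unrelated to any effect of the drug itself, and it separately predicts the outcome — a classic confounder. We must compare within HbA1c levels.
Adjusting over the population distribution of HbA1c: 0.235·(0.940−0.749) + 0.333·(0.592−0.512) + 0.431·(0.371−0.216) = +0.138.

+0.14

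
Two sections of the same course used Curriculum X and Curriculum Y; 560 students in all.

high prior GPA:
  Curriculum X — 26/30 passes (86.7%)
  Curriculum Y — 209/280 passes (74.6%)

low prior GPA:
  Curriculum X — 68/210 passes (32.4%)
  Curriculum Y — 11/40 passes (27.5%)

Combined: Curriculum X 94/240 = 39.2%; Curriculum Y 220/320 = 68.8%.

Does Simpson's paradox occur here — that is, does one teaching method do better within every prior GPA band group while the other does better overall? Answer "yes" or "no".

Within each prior GPA band level (high prior GPA 86.7% vs 74.6%; low prior GPA 32.4% vs 27.5%), Curriculum X has the higher rate every time. Pooled: 39.2% vs 68.8% — Curriculum Y has the higher rate overall. The two comparisons disagree.

yes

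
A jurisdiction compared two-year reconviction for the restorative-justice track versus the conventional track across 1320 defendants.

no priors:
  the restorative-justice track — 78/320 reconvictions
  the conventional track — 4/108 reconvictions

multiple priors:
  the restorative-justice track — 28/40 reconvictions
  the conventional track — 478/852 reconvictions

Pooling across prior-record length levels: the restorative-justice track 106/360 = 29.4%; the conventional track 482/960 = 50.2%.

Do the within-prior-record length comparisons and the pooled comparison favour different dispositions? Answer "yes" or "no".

yes

Within each prior-record length level (no priors 24.4% vs 3.7%; multiple priors 70.0% vs 56.1%), the conventional track has the lower rate every time. Pooled: 29.4% vs 50.2% — the restorative-justice track has the lower rate overall. The two comparisons disagree.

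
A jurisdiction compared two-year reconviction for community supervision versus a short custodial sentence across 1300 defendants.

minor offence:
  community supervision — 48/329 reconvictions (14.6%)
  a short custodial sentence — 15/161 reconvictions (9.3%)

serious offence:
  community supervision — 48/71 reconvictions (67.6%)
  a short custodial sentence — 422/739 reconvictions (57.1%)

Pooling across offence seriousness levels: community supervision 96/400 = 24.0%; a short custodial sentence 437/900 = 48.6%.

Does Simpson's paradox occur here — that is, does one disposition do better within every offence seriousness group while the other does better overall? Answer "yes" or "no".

Within each offence seriousness level (minor offence 14.6% vs 9.3%; serious offence 67.6% vs 57.1%), a short custodial sentence has the lower rate every time. Pooled: 24.0% vs 48.6% — community supervision has the lower rate overall. The two comparisons disagree.

yes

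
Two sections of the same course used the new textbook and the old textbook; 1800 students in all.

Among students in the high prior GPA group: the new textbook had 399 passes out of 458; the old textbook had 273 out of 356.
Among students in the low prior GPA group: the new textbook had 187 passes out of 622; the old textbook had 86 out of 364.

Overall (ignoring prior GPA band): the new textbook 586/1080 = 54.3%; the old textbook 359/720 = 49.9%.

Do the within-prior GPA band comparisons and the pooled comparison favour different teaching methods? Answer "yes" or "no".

no

Within each prior GPA band level (high prior GPA 87.1% vs 76.7%; low prior GPA 30.1% vs 23.6%), the new textbook has the higher rate every time. Pooled: 54.3% vs 49.9% — the new textbook has the higher rate overall. They agree.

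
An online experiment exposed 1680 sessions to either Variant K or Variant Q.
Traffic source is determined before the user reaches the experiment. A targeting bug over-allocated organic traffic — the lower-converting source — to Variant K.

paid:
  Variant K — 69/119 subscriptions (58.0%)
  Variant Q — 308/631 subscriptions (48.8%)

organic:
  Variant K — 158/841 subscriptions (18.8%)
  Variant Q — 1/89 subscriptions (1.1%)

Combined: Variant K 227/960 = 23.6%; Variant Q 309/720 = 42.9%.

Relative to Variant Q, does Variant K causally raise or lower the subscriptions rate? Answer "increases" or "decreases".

Variant K is higher inside every traffic source stratum but Variant Q is higher in aggregate. Whether to stratify depends on how traffic source relates to the variant.
Traffic source differs across variants for reasons unrelated to any effect of the variant itself, and it separately predicts the outcome — a classic confounder. We must compare within traffic source levels.
Within each level — paid: 58.0% vs 48.8%; organic: 18.8% vs 1.1% — Variant K is higher every time.

increases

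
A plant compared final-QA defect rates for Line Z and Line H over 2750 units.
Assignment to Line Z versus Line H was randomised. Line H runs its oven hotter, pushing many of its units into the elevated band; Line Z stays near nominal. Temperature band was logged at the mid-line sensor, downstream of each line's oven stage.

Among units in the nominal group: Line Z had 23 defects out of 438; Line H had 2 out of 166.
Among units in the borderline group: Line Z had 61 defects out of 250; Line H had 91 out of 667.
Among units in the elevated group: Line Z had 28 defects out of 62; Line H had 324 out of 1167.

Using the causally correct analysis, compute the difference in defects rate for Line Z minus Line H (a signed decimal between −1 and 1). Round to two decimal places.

-0.06

The in-process temperature band-specific comparison favours Line H throughout, but the pooled figures favour Line Z. The question is whether to condition on in-process temperature band.
Because the line influences in-process temperature band, in-process temperature band is a post-treatment mediator, not a confounder. Stratifying on it would bias the estimate; the causal effect is the crude pooled difference.
The causal difference is the pooled difference: 0.149 − 0.208 = -0.059.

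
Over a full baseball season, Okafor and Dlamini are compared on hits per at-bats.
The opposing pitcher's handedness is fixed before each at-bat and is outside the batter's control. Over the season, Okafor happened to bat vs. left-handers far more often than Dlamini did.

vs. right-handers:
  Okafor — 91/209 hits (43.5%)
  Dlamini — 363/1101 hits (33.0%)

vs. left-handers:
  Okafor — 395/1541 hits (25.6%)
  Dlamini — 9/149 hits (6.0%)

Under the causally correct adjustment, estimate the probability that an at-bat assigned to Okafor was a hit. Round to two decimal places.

0.33

The pitcher handedness-specific comparison favours Okafor throughout, but the pooled figures favour Dlamini. The question is whether to condition on pitcher handedness.
Pitcher handedness is set before the player has any effect — it is not caused by the player — and it independently drives the outcome. That makes it a confounder, so the causal comparison is within pitcher handedness levels.
Standardising Okafor to the population pitcher handedness mix: 0.437·91/209 + 0.563·395/1541 = 0.335.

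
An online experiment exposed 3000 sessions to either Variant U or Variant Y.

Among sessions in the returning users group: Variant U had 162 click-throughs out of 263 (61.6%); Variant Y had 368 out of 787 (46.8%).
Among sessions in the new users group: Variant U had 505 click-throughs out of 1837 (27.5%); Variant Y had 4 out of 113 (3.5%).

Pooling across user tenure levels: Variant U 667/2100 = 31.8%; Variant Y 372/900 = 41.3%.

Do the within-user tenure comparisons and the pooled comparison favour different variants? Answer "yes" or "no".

Within each user tenure level (returning users 61.6% vs 46.8%; new users 27.5% vs 3.5%), Variant U has the higher rate every time. Pooled: 31.8% vs 41.3% — Variant Y has the higher rate overall. The two comparisons disagree.

yes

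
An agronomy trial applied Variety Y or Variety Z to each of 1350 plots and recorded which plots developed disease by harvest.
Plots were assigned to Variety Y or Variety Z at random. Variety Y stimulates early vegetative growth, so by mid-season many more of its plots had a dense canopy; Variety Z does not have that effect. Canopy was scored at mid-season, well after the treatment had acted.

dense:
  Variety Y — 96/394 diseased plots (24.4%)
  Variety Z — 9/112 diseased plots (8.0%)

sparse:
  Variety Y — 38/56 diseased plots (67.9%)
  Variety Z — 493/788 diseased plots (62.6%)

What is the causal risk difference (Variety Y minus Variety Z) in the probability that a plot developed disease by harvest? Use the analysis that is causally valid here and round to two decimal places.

-0.26

Variety Z is lower inside every mid-season canopy stratum but Variety Y is lower in aggregate. Whether to stratify depends on how mid-season canopy relates to the variety.
Because the variety influences mid-season canopy, mid-season canopy is a post-treatment mediator, not a confounder. Stratifying on it would bias the estimate; the causal effect is the crude pooled difference.
The causal difference is the pooled difference: 0.298 − 0.558 = -0.260.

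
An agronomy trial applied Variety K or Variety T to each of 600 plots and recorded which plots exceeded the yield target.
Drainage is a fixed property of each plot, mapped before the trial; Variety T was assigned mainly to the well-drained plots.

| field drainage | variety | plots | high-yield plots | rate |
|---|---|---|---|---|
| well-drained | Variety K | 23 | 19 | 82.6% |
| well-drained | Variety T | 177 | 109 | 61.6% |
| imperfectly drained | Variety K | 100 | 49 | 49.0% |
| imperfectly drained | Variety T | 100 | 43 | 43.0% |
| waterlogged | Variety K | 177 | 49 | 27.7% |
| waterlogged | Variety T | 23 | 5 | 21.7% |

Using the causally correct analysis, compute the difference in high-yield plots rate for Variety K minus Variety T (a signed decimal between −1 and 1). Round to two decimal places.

The imbalance in field drainage arose from how plots were allocated, not from anything the variety did; and field drainage independently affects the outcome. The pooled gap is confounded — condition on field drainage.
Adjusting over the population distribution of field drainage: 0.333·(0.826−0.616) + 0.333·(0.490−0.430) + 0.333·(0.277−0.217) = +0.110.

+0.11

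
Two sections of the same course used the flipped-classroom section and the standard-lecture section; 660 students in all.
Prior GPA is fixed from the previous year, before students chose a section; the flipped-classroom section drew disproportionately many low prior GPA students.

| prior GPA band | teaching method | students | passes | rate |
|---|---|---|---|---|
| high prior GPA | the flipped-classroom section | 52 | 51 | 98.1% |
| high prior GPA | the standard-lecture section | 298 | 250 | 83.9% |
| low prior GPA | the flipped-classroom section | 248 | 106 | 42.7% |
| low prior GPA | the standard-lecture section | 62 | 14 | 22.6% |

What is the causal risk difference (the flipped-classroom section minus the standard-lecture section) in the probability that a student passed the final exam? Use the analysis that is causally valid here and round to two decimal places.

+0.17

The stratified and pooled comparisons disagree (the flipped-classroom section wins within each prior GPA band; the standard-lecture section wins overall), so the answer turns on the causal role of prior GPA band.
Prior GPA band differs across teaching methods for reasons unrelated to any effect of the teaching method itself, and it separately predicts the outcome — a classic confounder. We must compare within prior GPA band levels.
Adjusting over the population distribution of prior GPA band: 0.530·(0.981−0.839) + 0.470·(0.427−0.226) = +0.170.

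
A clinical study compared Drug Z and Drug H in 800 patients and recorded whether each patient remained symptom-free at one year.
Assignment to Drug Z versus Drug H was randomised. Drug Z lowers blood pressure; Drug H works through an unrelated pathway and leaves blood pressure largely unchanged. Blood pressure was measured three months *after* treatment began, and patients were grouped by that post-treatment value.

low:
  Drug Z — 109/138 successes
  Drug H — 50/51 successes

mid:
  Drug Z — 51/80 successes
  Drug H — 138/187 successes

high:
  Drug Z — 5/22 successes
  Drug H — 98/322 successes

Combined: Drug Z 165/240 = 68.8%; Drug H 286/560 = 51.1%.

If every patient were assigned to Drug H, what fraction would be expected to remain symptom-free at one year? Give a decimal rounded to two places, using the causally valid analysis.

The blood pressure-specific comparison favours Drug H throughout, but the pooled figures favour Drug Z. The question is whether to condition on blood pressure.
Blood pressure here is a post-treatment variable shaped by the drug; conditioning on it would introduce bias rather than remove it. The overall comparison is the causal one.
So P(outcome | do(Drug H)) is just the pooled rate for Drug H: 286/560 = 0.511.

0.51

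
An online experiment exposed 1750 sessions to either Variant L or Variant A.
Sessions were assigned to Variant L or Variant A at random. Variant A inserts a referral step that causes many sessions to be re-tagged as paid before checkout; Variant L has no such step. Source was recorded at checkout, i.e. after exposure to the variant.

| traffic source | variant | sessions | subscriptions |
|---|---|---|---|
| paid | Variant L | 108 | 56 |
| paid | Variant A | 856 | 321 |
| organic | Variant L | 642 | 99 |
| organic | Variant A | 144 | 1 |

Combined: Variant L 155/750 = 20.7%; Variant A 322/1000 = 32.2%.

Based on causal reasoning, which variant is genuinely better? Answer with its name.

Variant A

Within every traffic source level Variant L has the higher rate, yet pooled Variant A does — Simpson's reversal.
The distribution of traffic source is itself part of what the variant does — it is an intermediate outcome. Holding it fixed would remove that part of the effect; the total effect is the pooled difference.
Pooled: Variant L 20.7% vs Variant A 32.2%; Variant A is higher overall.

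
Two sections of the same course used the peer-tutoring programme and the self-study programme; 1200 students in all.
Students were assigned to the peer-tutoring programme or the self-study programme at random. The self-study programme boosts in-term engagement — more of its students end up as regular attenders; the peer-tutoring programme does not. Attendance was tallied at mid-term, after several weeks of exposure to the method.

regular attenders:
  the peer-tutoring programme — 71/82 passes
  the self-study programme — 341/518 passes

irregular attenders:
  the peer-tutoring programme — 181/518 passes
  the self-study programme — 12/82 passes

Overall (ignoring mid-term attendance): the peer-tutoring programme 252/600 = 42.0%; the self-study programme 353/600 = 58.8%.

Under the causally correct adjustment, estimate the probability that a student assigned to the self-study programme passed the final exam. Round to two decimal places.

0.59

Mid-term attendance is recorded after the teaching method and is itself shifted by it — it sits on the causal path from teaching method to outcome. Conditioning on a mediator would strip out part of the effect we want; the pooled comparison gives the total causal effect.
So P(outcome | do(the self-study programme)) is just the pooled rate for the self-study programme: 353/600 = 0.588.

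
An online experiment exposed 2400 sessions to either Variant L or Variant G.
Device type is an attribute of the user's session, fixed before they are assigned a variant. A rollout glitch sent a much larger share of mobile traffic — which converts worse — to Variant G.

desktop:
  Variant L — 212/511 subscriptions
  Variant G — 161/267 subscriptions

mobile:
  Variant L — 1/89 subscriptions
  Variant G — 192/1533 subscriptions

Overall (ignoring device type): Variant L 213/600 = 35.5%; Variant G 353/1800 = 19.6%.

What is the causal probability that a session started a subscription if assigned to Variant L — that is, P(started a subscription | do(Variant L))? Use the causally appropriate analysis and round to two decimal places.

0.14

Within every device type level Variant G has the higher rate, yet pooled Variant L does — Simpson's reversal.
Here device type is a common cause — it drives both which variant a case falls under and the outcome. The crude comparison mixes populations; the stratum-specific rates are the causally relevant ones.
Standardising Variant L to the population device type mix: 0.324·212/511 + 0.676·1/89 = 0.142.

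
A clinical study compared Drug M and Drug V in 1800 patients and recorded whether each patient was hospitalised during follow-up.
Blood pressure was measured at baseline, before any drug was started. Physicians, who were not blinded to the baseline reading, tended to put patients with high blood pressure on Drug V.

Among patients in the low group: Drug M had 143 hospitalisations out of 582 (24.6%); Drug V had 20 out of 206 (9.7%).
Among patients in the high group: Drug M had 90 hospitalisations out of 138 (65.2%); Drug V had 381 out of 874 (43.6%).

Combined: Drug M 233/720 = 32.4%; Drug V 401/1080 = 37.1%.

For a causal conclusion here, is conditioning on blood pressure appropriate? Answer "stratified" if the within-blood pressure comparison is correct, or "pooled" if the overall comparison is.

Here blood pressure is a common cause — it drives both which drug a case falls under and the outcome. The crude comparison mixes populations; the stratum-specific rates are the causally relevant ones.
Within each level — low: 24.6% vs 9.7%; high: 65.2% vs 43.6% — Drug V is lower every time.

stratified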